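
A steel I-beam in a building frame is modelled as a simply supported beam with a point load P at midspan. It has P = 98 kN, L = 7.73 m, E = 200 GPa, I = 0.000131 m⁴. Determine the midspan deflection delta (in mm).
Model: a simply supported beam with a point load P at midspan, so delta = (P·L^3) / (48·E·I).
Convert to SI units:
  P = 98 kN = 98000 N
  E = 200 GPa = 2 × 10¹¹ Pa
Substitute:
  delta = (98000 × 7.73^3) / (48 × (2 × 10¹¹) × 0.000131)
  delta = 0.03599 m
Convert: delta = 0.03599 m = 35.99 mm
Final answer: delta = 35.99 mm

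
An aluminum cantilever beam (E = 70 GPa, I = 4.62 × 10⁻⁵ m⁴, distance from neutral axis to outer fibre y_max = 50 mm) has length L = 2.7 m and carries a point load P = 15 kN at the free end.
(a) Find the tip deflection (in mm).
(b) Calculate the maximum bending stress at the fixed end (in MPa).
(a) Tip deflection of a cantilever with an end point load: δ = P·L^3 / (3·E·I). Convert P = 15 kN = 15000 N, E = 70 GPa = 7 × 10¹⁰ Pa.
  δ = (15000 × 2.7^3) / (3 × (7 × 10¹⁰) × (4.62 × 10⁻⁵)) = 0.03043 m = 30.43 mm
(b) Maximum bending moment at the fixed end: M = P·L = 15000 × 2.7 = 40500 N·m. Convert y_max = 50 mm = 0.05 m.
  σ = M·y_max / I = (40500 × 0.05) / (4.62 × 10⁻⁵) = 4.383 × 10⁷ Pa = 43.83 MPa
Final answer: (a) δ = 30.43 mm, (b) σ = 43.83 MPa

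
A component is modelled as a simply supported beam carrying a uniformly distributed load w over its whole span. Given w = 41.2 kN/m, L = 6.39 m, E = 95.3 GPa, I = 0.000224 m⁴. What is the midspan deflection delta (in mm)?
Model: a simply supported beam carrying a uniformly distributed load w over its whole span, so delta = (5·w·L^4) / (384·E·I).
Convert to SI units:
  w = 41.2 kN/m = 41200 N/m
  E = 95.3 GPa = 9.53 × 10¹⁰ Pa
Substitute:
  delta = (5 × 41200 × 6.39^4) / (384 × (9.53 × 10¹⁰) × 0.000224)
  delta = 0.0419 m
Convert: delta = 0.0419 m = 41.9 mm
Final answer: delta = 41.9 mm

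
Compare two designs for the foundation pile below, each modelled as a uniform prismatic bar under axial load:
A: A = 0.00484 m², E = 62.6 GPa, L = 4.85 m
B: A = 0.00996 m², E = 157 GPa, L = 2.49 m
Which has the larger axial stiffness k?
Model: a uniform prismatic bar under axial load, so k = (A·E) / L (SI units).
  A: k = (0.00484 × (6.26 × 10¹⁰)) / 4.85 = 6.247 × 10⁷ N/m = 62.47 MN/m
  B: k = (0.00996 × (1.57 × 10¹¹)) / 2.49 = 6.28 × 10⁸ N/m = 628 MN/m
628 MN/m > 62.47 MN/m, so B is larger.
Final answer: B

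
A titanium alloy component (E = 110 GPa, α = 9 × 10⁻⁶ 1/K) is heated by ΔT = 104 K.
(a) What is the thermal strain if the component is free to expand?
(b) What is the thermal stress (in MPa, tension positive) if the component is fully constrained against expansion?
(a) Free thermal strain ε_th = α·ΔT = (9 × 10⁻⁶) × 104 = 0.000936
(b) Fully constrained, the expansion is suppressed, so σ = -E·α·ΔT. Convert E = 110 GPa = 1.1 × 10¹¹ Pa.
  σ = -(1.1 × 10¹¹) × (9 × 10⁻⁶) × 104 = -1.03 × 10⁸ Pa = -103 MPa (compressive)
Final answer: (a) ε_th = 0.000936, (b) σ = -103 MPa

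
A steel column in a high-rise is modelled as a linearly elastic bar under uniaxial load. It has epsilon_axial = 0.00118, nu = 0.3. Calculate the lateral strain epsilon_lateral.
Model: a linearly elastic bar under uniaxial load, so epsilon_lateral = -nu·epsilon_axial.
Substitute:
  epsilon_lateral = -(0.3 × 0.00118)
  epsilon_lateral = -0.000354
Final answer: epsilon_lateral = -0.000354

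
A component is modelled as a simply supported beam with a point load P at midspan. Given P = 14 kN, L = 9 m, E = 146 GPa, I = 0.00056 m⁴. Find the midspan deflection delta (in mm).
Model: a simply supported beam with a point load P at midspan, so delta = (P·L^3) / (48·E·I).
Convert to SI units:
  P = 14 kN = 14000 N
  E = 146 GPa = 1.46 × 10¹¹ Pa
Substitute:
  delta = (14000 × 9^3) / (48 × (1.46 × 10¹¹) × 0.00056)
  delta = 0.002601 m
Convert: delta = 0.002601 m = 2.601 mm
Final answer: delta = 2.601 mm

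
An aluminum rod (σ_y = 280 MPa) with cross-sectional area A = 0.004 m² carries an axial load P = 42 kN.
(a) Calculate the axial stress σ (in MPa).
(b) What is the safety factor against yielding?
(a) Axial stress σ = P/A. Convert P = 42 kN = 42000 N.
  σ = 42000 / 0.004 = 1.05 × 10⁷ Pa = 10.5 MPa
(b) Safety factor SF = σ_y/σ = 280 / 10.5 = 26.67
Final answer: (a) σ = 10.5 MPa, (b) SF = 26.67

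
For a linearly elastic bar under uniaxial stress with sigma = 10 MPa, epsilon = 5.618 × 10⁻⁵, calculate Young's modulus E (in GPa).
Model: a linearly elastic bar under uniaxial stress, so epsilon = sigma / E.
Solve for E: E = sigma / epsilon.
Convert to SI units:
  sigma = 10 MPa = 1 × 10⁷ Pa
Substitute:
  E = (1 × 10⁷) / (5.618 × 10⁻⁵)
  E = 1.78 × 10¹¹ Pa
Convert: E = 1.78 × 10¹¹ Pa = 178 GPa
Final answer: E = 178 GPa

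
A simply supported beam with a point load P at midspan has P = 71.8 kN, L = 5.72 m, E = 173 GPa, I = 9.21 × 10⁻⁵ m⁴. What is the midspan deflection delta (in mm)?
Model: a simply supported beam with a point load P at midspan, so delta = (P·L^3) / (48·E·I).
Convert to SI units:
  P = 71.8 kN = 71800 N
  E = 173 GPa = 1.73 × 10¹¹ Pa
Substitute:
  delta = (71800 × 5.72^3) / (48 × (1.73 × 10¹¹) × (9.21 × 10⁻⁵))
  delta = 0.01757 m
Convert: delta = 0.01757 m = 17.57 mm
Final answer: delta = 17.57 mm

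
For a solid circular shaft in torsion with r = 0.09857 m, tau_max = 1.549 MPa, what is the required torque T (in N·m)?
Model: a solid circular shaft in torsion, so tau_max = (2·T) / (π·r^3).
Solve for T: T = (π·tau_max·r^3) / 2.
Convert to SI units:
  tau_max = 1.549 MPa = 1.549 × 10⁶ Pa
Substitute:
  T = (π × (1.549 × 10⁶) × 0.09857^3) / 2
  T = 2330 N·m
Final answer: T = 2330 N·m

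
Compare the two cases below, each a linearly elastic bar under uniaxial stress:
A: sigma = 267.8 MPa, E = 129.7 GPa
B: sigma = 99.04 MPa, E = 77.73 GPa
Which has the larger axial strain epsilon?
Model: a linearly elastic bar under uniaxial stress, so epsilon = sigma / E (SI units).
  A: epsilon = (2.678 × 10⁸) / (1.297 × 10¹¹) = 0.002065
  B: epsilon = (9.904 × 10⁷) / (7.773 × 10¹⁰) = 0.001274
0.002065 > 0.001274, so A is larger.
Final answer: A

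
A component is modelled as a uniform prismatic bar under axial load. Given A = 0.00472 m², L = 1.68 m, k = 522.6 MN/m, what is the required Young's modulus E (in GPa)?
Model: a uniform prismatic bar under axial load, so k = (A·E) / L.
Solve for E: E = (k·L) / A.
Convert to SI units:
  k = 522.6 MN/m = 5.226 × 10⁸ N/m
Substitute:
  E = ((5.226 × 10⁸) × 1.68) / 0.00472
  E = 1.86 × 10¹¹ Pa
Convert: E = 1.86 × 10¹¹ Pa = 186 GPa
Final answer: E = 186 GPa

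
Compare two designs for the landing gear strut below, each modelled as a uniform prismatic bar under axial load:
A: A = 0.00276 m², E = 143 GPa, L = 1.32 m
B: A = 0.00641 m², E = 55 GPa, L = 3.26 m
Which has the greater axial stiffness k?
Model: a uniform prismatic bar under axial load, so k = (A·E) / L (SI units).
  A: k = (0.00276 × (1.43 × 10¹¹)) / 1.32 = 2.99 × 10⁸ N/m = 299 MN/m
  B: k = (0.00641 × (5.5 × 10¹⁰)) / 3.26 = 1.081 × 10⁸ N/m = 108.1 MN/m
299 MN/m > 108.1 MN/m, so A is larger.
Final answer: A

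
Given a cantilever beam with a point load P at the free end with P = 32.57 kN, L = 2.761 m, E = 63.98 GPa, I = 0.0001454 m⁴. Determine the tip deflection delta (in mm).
Model: a cantilever beam with a point load P at the free end, so delta = (P·L^3) / (3·E·I).
Convert to SI units:
  P = 32.57 kN = 32570 N
  E = 63.98 GPa = 6.398 × 10¹⁰ Pa
Substitute:
  delta = (32570 × 2.761^3) / (3 × (6.398 × 10¹⁰) × 0.0001454)
  delta = 0.02456 m
Convert: delta = 0.02456 m = 24.56 mm
Final answer: delta = 24.56 mm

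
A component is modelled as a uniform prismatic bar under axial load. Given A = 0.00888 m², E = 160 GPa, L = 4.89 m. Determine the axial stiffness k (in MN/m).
Model: a uniform prismatic bar under axial load, so k = (A·E) / L.
Convert to SI units:
  E = 160 GPa = 1.6 × 10¹¹ Pa
Substitute:
  k = (0.00888 × (1.6 × 10¹¹)) / 4.89
  k = 2.906 × 10⁸ N/m
Convert: k = 2.906 × 10⁸ N/m = 290.6 MN/m
Final answer: k = 290.6 MN/m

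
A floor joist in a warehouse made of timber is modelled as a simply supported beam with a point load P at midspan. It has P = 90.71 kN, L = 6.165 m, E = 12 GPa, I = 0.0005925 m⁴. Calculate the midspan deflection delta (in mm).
Model: a simply supported beam with a point load P at midspan, so delta = (P·L^3) / (48·E·I).
Convert to SI units:
  P = 90.71 kN = 90710 N
  E = 12 GPa = 1.2 × 10¹⁰ Pa
Substitute:
  delta = (90710 × 6.165^3) / (48 × (1.2 × 10¹⁰) × 0.0005925)
  delta = 0.06228 m
Convert: delta = 0.06228 m = 62.28 mm
Final answer: delta = 62.28 mm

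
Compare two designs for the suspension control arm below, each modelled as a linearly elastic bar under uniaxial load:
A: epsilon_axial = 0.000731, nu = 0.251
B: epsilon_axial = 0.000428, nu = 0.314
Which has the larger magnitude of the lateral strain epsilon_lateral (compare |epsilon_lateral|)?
Model: a linearly elastic bar under uniaxial load, so epsilon_lateral = -nu·epsilon_axial (SI units).
  A: epsilon_lateral = -(0.251 × 0.000731) = -0.0001835
  B: epsilon_lateral = -(0.314 × 0.000428) = -0.0001344
|epsilon_lateral|: A = 0.0001835, B = 0.0001344, so A is larger in magnitude.
Final answer: A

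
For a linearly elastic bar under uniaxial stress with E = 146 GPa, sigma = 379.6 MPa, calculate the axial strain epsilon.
Model: a linearly elastic bar under uniaxial stress, so sigma = E·epsilon.
Solve for epsilon: epsilon = sigma / E.
Convert to SI units:
  E = 146 GPa = 1.46 × 10¹¹ Pa
  sigma = 379.6 MPa = 3.796 × 10⁸ Pa
Substitute:
  epsilon = (3.796 × 10⁸) / (1.46 × 10¹¹)
  epsilon = 0.0026
Final answer: epsilon = 0.0026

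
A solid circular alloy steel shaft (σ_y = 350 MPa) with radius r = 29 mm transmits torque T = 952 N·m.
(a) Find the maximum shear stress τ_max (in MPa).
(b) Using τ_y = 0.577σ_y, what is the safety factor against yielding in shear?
(a) For a solid circular shaft, τ_max = T·r/J with J = π·r^4/2, i.e. τ_max = 2·T / (π·r^3). Convert r = 29 mm = 0.029 m.
  τ_max = (2 × 952) / (π × 0.029^3) = 2.485 × 10⁷ Pa = 24.85 MPa
(b) τ_y = 0.577 × 350 = 201.95 MPa
  SF = τ_y/τ_max = 201.95 / 24.85 = 8.127
Final answer: (a) τ_max = 24.85 MPa, (b) SF = 8.127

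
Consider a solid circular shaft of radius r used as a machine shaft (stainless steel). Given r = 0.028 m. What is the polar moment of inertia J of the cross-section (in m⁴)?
Model: a solid circular shaft of radius r, so J = (π·r^4) / 2.
Substitute:
  J = (π × 0.028^4) / 2
  J = 9.655 × 10⁻⁷ m⁴
Final answer: J = 9.655 × 10⁻⁷ m⁴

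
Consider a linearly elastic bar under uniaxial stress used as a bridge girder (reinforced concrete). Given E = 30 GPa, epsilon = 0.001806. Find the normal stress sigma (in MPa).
Model: a linearly elastic bar under uniaxial stress, so sigma = E·epsilon.
Convert to SI units:
  E = 30 GPa = 3 × 10¹⁰ Pa
Substitute:
  sigma = (3 × 10¹⁰) × 0.001806
  sigma = 5.418 × 10⁷ Pa
Convert: sigma = 5.418 × 10⁷ Pa = 54.18 MPa
Final answer: sigma = 54.18 MPa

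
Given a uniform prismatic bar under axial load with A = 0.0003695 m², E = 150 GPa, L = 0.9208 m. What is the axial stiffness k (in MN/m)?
Model: a uniform prismatic bar under axial load, so k = (A·E) / L.
Convert to SI units:
  E = 150 GPa = 1.5 × 10¹¹ Pa
Substitute:
  k = (0.0003695 × (1.5 × 10¹¹)) / 0.9208
  k = 6.019 × 10⁷ N/m
Convert: k = 6.019 × 10⁷ N/m = 60.19 MN/m
Final answer: k = 60.19 MN/m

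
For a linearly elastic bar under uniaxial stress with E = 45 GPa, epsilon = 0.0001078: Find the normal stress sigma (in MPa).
Model: a linearly elastic bar under uniaxial stress, so sigma = E·epsilon.
Convert to SI units:
  E = 45 GPa = 4.5 × 10¹⁰ Pa
Substitute:
  sigma = (4.5 × 10¹⁰) × 0.0001078
  sigma = 4.851 × 10⁶ Pa
Convert: sigma = 4.851 × 10⁶ Pa = 4.851 MPa
Final answer: sigma = 4.851 MPa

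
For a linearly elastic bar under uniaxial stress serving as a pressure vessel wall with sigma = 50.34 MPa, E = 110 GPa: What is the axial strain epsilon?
Model: a linearly elastic bar under uniaxial stress, so epsilon = sigma / E.
Convert to SI units:
  sigma = 50.34 MPa = 5.034 × 10⁷ Pa
  E = 110 GPa = 1.1 × 10¹¹ Pa
Substitute:
  epsilon = (5.034 × 10⁷) / (1.1 × 10¹¹)
  epsilon = 0.0004576
Final answer: epsilon = 0.0004576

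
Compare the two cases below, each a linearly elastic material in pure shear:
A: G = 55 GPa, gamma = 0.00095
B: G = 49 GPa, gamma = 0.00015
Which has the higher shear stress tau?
Model: a linearly elastic material in pure shear, so tau = G·gamma (SI units).
  A: tau = (5.5 × 10¹⁰) × 0.00095 = 5.225 × 10⁷ Pa = 52.25 MPa
  B: tau = (4.9 × 10¹⁰) × 0.00015 = 7.35 × 10⁶ Pa = 7.35 MPa
52.25 MPa > 7.35 MPa, so A is larger.
Final answer: A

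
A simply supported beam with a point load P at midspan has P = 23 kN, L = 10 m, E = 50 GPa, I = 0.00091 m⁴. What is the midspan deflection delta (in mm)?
Model: a simply supported beam with a point load P at midspan, so delta = (P·L^3) / (48·E·I).
Convert to SI units:
  P = 23 kN = 23000 N
  E = 50 GPa = 5 × 10¹⁰ Pa
Substitute:
  delta = (23000 × 10^3) / (48 × (5 × 10¹⁰) × 0.00091)
  delta = 0.01053 m
Convert: delta = 0.01053 m = 10.53 mm
Final answer: delta = 10.53 mm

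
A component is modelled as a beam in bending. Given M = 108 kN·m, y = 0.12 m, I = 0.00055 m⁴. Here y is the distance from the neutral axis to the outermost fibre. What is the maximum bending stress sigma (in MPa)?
Model: a beam in bending, so sigma = (M·y) / I.
Convert to SI units:
  M = 108 kN·m = 108000 N·m
Substitute:
  sigma = (108000 × 0.12) / 0.00055
  sigma = 2.356 × 10⁷ Pa
Convert: sigma = 2.356 × 10⁷ Pa = 23.56 MPa
Final answer: sigma = 23.56 MPa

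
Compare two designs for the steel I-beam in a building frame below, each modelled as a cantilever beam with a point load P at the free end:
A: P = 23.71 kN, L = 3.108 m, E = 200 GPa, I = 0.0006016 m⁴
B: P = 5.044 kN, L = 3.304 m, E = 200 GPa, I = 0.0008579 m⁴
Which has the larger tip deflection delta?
Model: a cantilever beam with a point load P at the free end, so delta = (P·L^3) / (3·E·I) (SI units).
  A: delta = (23710 × 3.108^3) / (3 × (2 × 10¹¹) × 0.0006016) = 0.001972 m = 1.972 mm
  B: delta = (5044 × 3.304^3) / (3 × (2 × 10¹¹) × 0.0008579) = 0.0003534 m = 0.3534 mm
1.972 mm > 0.3534 mm, so A is larger.
Final answer: A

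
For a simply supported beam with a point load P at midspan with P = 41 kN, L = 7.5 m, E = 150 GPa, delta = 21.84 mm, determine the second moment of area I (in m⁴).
Model: a simply supported beam with a point load P at midspan, so delta = (P·L^3) / (48·E·I).
Solve for I: I = (P·L^3) / (48·delta·E).
Convert to SI units:
  P = 41 kN = 41000 N
  E = 150 GPa = 1.5 × 10¹¹ Pa
  delta = 21.84 mm = 0.02184 m
Substitute:
  I = (41000 × 7.5^3) / (48 × 0.02184 × (1.5 × 10¹¹))
  I = 0.00011 m⁴
Final answer: I = 0.00011 m⁴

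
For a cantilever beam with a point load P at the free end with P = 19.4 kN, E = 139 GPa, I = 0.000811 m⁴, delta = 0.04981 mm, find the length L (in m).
Model: a cantilever beam with a point load P at the free end, so delta = (P·L^3) / (3·E·I).
Solve for L: L = ((3·delta·E·I) / P)^(1/3).
Convert to SI units:
  P = 19.4 kN = 19400 N
  E = 139 GPa = 1.39 × 10¹¹ Pa
  delta = 0.04981 mm = 4.981 × 10⁻⁵ m
Substitute:
  L = ((3 × (4.981 × 10⁻⁵) × (1.39 × 10¹¹) × 0.000811) / 19400)^(1/3)
  L = 0.954 m
Final answer: L = 0.954 m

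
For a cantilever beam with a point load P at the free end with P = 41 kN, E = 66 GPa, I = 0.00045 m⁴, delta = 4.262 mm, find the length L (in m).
Model: a cantilever beam with a point load P at the free end, so delta = (P·L^3) / (3·E·I).
Solve for L: L = ((3·delta·E·I) / P)^(1/3).
Convert to SI units:
  P = 41 kN = 41000 N
  E = 66 GPa = 6.6 × 10¹⁰ Pa
  delta = 4.262 mm = 0.004262 m
Substitute:
  L = ((3 × 0.004262 × (6.6 × 10¹⁰) × 0.00045) / 41000)^(1/3)
  L = 2.1 m
Final answer: L = 2.1 m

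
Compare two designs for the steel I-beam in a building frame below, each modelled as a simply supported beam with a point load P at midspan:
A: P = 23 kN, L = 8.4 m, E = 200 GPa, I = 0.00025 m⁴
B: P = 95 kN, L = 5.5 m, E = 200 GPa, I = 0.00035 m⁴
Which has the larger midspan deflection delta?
Model: a simply supported beam with a point load P at midspan, so delta = (P·L^3) / (48·E·I) (SI units).
  A: delta = (23000 × 8.4^3) / (48 × (2 × 10¹¹) × 0.00025) = 0.00568 m = 5.68 mm
  B: delta = (95000 × 5.5^3) / (48 × (2 × 10¹¹) × 0.00035) = 0.004704 m = 4.704 mm
5.68 mm > 4.704 mm, so A is larger.
Final answer: A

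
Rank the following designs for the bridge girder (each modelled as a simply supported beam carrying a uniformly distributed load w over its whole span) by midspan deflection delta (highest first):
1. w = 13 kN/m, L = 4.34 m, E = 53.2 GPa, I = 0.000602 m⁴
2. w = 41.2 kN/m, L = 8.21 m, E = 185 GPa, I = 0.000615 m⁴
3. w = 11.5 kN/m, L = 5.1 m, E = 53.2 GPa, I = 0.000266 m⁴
Model: a simply supported beam carrying a uniformly distributed load w over its whole span, so delta = (5·w·L^4) / (384·E·I) (SI units).
  Case 1: delta = (5 × 13000 × 4.34^4) / (384 × (5.32 × 10¹⁰) × 0.000602) = 0.001875 m = 1.875 mm
  Case 2: delta = (5 × 41200 × 8.21^4) / (384 × (1.85 × 10¹¹) × 0.000615) = 0.02142 m = 21.42 mm
  Case 3: delta = (5 × 11500 × 5.1^4) / (384 × (5.32 × 10¹⁰) × 0.000266) = 0.007159 m = 7.159 mm
Ordering: 21.42 mm (case 2) > 7.159 mm (case 3) > 1.875 mm (case 1)
Final answer: 2, 3, 1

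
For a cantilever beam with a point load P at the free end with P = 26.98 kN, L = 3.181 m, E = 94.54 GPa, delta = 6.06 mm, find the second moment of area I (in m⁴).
Model: a cantilever beam with a point load P at the free end, so delta = (P·L^3) / (3·E·I).
Solve for I: I = (P·L^3) / (3·delta·E).
Convert to SI units:
  P = 26.98 kN = 26980 N
  E = 94.54 GPa = 9.454 × 10¹⁰ Pa
  delta = 6.06 mm = 0.00606 m
Substitute:
  I = (26980 × 3.181^3) / (3 × 0.00606 × (9.454 × 10¹⁰))
  I = 0.0005053 m⁴
Final answer: I = 0.0005053 m⁴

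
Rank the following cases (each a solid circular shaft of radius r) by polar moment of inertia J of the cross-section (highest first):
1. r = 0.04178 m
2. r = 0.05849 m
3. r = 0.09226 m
Model: a solid circular shaft of radius r, so J = (π·r^4) / 2 (SI units).
  Case 1: J = (π × 0.04178^4) / 2 = 4.786 × 10⁻⁶ m⁴
  Case 2: J = (π × 0.05849^4) / 2 = 1.838 × 10⁻⁵ m⁴
  Case 3: J = (π × 0.09226^4) / 2 = 0.0001138 m⁴
Ordering: 0.0001138 m⁴ (case 3) > 1.838 × 10⁻⁵ m⁴ (case 2) > 4.786 × 10⁻⁶ m⁴ (case 1)
Final answer: 3, 2, 1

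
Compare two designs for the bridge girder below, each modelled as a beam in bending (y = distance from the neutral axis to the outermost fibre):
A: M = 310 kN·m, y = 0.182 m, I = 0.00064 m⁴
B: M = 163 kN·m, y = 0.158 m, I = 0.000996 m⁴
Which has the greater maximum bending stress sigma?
Model: a beam in bending (y = distance from the neutral axis to the outermost fibre), so sigma = (M·y) / I (SI units).
  A: sigma = (310000 × 0.182) / 0.00064 = 8.816 × 10⁷ Pa = 88.16 MPa
  B: sigma = (163000 × 0.158) / 0.000996 = 2.586 × 10⁷ Pa = 25.86 MPa
88.16 MPa > 25.86 MPa, so A is larger.
Final answer: A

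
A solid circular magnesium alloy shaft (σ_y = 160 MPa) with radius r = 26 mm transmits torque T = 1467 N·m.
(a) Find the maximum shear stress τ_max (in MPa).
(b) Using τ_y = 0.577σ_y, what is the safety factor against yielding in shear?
(a) For a solid circular shaft, τ_max = T·r/J with J = π·r^4/2, i.e. τ_max = 2·T / (π·r^3). Convert r = 26 mm = 0.026 m.
  τ_max = (2 × 1467) / (π × 0.026^3) = 5.314 × 10⁷ Pa = 53.14 MPa
(b) τ_y = 0.577 × 160 = 92.32 MPa
  SF = τ_y/τ_max = 92.32 / 53.14 = 1.737
Final answer: (a) τ_max = 53.14 MPa, (b) SF = 1.737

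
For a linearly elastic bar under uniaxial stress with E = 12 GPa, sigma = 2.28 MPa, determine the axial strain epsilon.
Model: a linearly elastic bar under uniaxial stress, so sigma = E·epsilon.
Solve for epsilon: epsilon = sigma / E.
Convert to SI units:
  E = 12 GPa = 1.2 × 10¹⁰ Pa
  sigma = 2.28 MPa = 2.28 × 10⁶ Pa
Substitute:
  epsilon = (2.28 × 10⁶) / (1.2 × 10¹⁰)
  epsilon = 0.00019
Final answer: epsilon = 0.00019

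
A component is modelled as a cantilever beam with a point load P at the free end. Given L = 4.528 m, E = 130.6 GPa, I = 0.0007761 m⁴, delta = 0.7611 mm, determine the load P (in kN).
Model: a cantilever beam with a point load P at the free end, so delta = (P·L^3) / (3·E·I).
Solve for P: P = (3·delta·E·I) / L^3.
Convert to SI units:
  E = 130.6 GPa = 1.306 × 10¹¹ Pa
  delta = 0.7611 mm = 0.0007611 m
Substitute:
  P = (3 × 0.0007611 × (1.306 × 10¹¹) × 0.0007761) / 4.528^3
  P = 2493 N
Convert: P = 2493 N = 2.493 kN
Final answer: P = 2.493 kN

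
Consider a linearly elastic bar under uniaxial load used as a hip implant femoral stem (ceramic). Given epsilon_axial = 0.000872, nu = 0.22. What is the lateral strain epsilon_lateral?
Model: a linearly elastic bar under uniaxial load, so epsilon_lateral = -nu·epsilon_axial.
Substitute:
  epsilon_lateral = -(0.22 × 0.000872)
  epsilon_lateral = -0.0001918
Final answer: epsilon_lateral = -0.0001918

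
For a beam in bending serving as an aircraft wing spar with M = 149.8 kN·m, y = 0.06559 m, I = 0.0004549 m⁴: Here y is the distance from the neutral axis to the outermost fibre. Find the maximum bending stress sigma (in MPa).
Model: a beam in bending, so sigma = (M·y) / I.
Convert to SI units:
  M = 149.8 kN·m = 149800 N·m
Substitute:
  sigma = (149800 × 0.06559) / 0.0004549
  sigma = 2.16 × 10⁷ Pa
Convert: sigma = 2.16 × 10⁷ Pa = 21.6 MPa
Final answer: sigma = 21.6 MPa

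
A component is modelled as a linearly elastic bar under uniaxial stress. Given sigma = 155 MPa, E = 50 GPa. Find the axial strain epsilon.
Model: a linearly elastic bar under uniaxial stress, so epsilon = sigma / E.
Convert to SI units:
  sigma = 155 MPa = 1.55 × 10⁸ Pa
  E = 50 GPa = 5 × 10¹⁰ Pa
Substitute:
  epsilon = (1.55 × 10⁸) / (5 × 10¹⁰)
  epsilon = 0.0031
Final answer: epsilon = 0.0031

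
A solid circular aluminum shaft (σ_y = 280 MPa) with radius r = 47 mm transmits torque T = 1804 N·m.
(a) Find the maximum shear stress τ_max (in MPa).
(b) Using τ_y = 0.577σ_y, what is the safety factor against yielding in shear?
(a) For a solid circular shaft, τ_max = T·r/J with J = π·r^4/2, i.e. τ_max = 2·T / (π·r^3). Convert r = 47 mm = 0.047 m.
  τ_max = (2 × 1804) / (π × 0.047^3) = 1.106 × 10⁷ Pa = 11.06 MPa
(b) τ_y = 0.577 × 280 = 161.56 MPa
  SF = τ_y/τ_max = 161.56 / 11.06 = 14.61
Final answer: (a) τ_max = 11.06 MPa, (b) SF = 14.61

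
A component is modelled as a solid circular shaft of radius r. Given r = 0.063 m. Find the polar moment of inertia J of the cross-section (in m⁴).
Model: a solid circular shaft of radius r, so J = (π·r^4) / 2.
Substitute:
  J = (π × 0.063^4) / 2
  J = 2.474 × 10⁻⁵ m⁴
Final answer: J = 2.474 × 10⁻⁵ m⁴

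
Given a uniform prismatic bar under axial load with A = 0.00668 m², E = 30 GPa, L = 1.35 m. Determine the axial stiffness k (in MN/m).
Model: a uniform prismatic bar under axial load, so k = (A·E) / L.
Convert to SI units:
  E = 30 GPa = 3 × 10¹⁰ Pa
Substitute:
  k = (0.00668 × (3 × 10¹⁰)) / 1.35
  k = 1.484 × 10⁸ N/m
Convert: k = 1.484 × 10⁸ N/m = 148.4 MN/m
Final answer: k = 148.4 MN/m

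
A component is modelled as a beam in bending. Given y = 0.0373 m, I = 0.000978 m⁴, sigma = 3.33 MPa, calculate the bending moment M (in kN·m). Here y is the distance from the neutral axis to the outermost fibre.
Model: a beam in bending, so sigma = (M·y) / I.
Solve for M: M = (sigma·I) / y.
Convert to SI units:
  sigma = 3.33 MPa = 3.33 × 10⁶ Pa
Substitute:
  M = ((3.33 × 10⁶) × 0.000978) / 0.0373
  M = 87310 N·m
Convert: M = 87310 N·m = 87.31 kN·m
Final answer: M = 87.31 kN·m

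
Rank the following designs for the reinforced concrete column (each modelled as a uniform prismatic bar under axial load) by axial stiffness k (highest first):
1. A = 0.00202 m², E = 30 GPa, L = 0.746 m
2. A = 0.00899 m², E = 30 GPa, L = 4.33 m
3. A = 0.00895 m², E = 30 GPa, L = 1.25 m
Model: a uniform prismatic bar under axial load, so k = (A·E) / L (SI units).
  Case 1: k = (0.00202 × (3 × 10¹⁰)) / 0.746 = 8.123 × 10⁷ N/m = 81.23 MN/m
  Case 2: k = (0.00899 × (3 × 10¹⁰)) / 4.33 = 6.229 × 10⁷ N/m = 62.29 MN/m
  Case 3: k = (0.00895 × (3 × 10¹⁰)) / 1.25 = 2.148 × 10⁸ N/m = 214.8 MN/m
Ordering: 214.8 MN/m (case 3) > 81.23 MN/m (case 1) > 62.29 MN/m (case 2)
Final answer: 3, 1, 2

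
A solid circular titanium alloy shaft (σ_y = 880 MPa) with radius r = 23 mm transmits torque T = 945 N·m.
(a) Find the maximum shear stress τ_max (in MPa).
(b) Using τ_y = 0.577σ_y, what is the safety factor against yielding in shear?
(a) For a solid circular shaft, τ_max = T·r/J with J = π·r^4/2, i.e. τ_max = 2·T / (π·r^3). Convert r = 23 mm = 0.023 m.
  τ_max = (2 × 945) / (π × 0.023^3) = 4.945 × 10⁷ Pa = 49.45 MPa
(b) τ_y = 0.577 × 880 = 507.76 MPa
  SF = τ_y/τ_max = 507.76 / 49.45 = 10.27
Final answer: (a) τ_max = 49.45 MPa, (b) SF = 10.27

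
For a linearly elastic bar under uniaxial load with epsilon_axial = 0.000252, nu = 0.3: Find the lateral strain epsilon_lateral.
Model: a linearly elastic bar under uniaxial load, so epsilon_lateral = -nu·epsilon_axial.
Substitute:
  epsilon_lateral = -(0.3 × 0.000252)
  epsilon_lateral = -7.56 × 10⁻⁵
Final answer: epsilon_lateral = -7.56 × 10⁻⁵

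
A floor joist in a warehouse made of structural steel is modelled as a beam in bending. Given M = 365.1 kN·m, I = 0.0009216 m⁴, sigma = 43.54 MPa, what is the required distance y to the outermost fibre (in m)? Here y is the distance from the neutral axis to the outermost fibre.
Model: a beam in bending, so sigma = (M·y) / I.
Solve for y: y = (sigma·I) / M.
Convert to SI units:
  M = 365.1 kN·m = 365100 N·m
  sigma = 43.54 MPa = 4.354 × 10⁷ Pa
Substitute:
  y = ((4.354 × 10⁷) × 0.0009216) / 365100
  y = 0.1099 m
Final answer: y = 0.1099 m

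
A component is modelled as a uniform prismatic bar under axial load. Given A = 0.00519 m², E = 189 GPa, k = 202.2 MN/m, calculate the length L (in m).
Model: a uniform prismatic bar under axial load, so k = (A·E) / L.
Solve for L: L = (A·E) / k.
Convert to SI units:
  E = 189 GPa = 1.89 × 10¹¹ Pa
  k = 202.2 MN/m = 2.022 × 10⁸ N/m
Substitute:
  L = (0.00519 × (1.89 × 10¹¹)) / (2.022 × 10⁸)
  L = 4.851 m
Final answer: L = 4.851 m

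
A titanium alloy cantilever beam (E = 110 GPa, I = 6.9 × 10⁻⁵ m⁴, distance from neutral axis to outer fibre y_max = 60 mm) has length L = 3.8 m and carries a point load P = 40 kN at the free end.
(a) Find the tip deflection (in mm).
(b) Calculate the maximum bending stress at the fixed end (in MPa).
(a) Tip deflection of a cantilever with an end point load: δ = P·L^3 / (3·E·I). Convert P = 40 kN = 40000 N, E = 110 GPa = 1.1 × 10¹¹ Pa.
  δ = (40000 × 3.8^3) / (3 × (1.1 × 10¹¹) × (6.9 × 10⁻⁵)) = 0.09639 m = 96.39 mm
(b) Maximum bending moment at the fixed end: M = P·L = 40000 × 3.8 = 152000 N·m. Convert y_max = 60 mm = 0.06 m.
  σ = M·y_max / I = (152000 × 0.06) / (6.9 × 10⁻⁵) = 1.322 × 10⁸ Pa = 132.2 MPa
Final answer: (a) δ = 96.39 mm, (b) σ = 132.2 MPa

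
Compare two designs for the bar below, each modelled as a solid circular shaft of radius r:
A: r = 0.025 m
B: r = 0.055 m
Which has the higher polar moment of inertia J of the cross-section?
Model: a solid circular shaft of radius r, so J = (π·r^4) / 2 (SI units).
  A: J = (π × 0.025^4) / 2 = 6.136 × 10⁻⁷ m⁴
  B: J = (π × 0.055^4) / 2 = 1.437 × 10⁻⁵ m⁴
1.437 × 10⁻⁵ m⁴ > 6.136 × 10⁻⁷ m⁴, so B is larger.
Final answer: B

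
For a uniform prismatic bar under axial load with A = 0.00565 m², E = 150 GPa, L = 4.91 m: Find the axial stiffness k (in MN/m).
Model: a uniform prismatic bar under axial load, so k = (A·E) / L.
Convert to SI units:
  E = 150 GPa = 1.5 × 10¹¹ Pa
Substitute:
  k = (0.00565 × (1.5 × 10¹¹)) / 4.91
  k = 1.726 × 10⁸ N/m
Convert: k = 1.726 × 10⁸ N/m = 172.6 MN/m
Final answer: k = 172.6 MN/m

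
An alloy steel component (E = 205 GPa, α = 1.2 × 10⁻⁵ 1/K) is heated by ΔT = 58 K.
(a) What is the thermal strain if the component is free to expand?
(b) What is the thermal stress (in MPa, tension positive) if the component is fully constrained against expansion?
(a) Free thermal strain ε_th = α·ΔT = (1.2 × 10⁻⁵) × 58 = 0.000696
(b) Fully constrained, the expansion is suppressed, so σ = -E·α·ΔT. Convert E = 205 GPa = 2.05 × 10¹¹ Pa.
  σ = -(2.05 × 10¹¹) × (1.2 × 10⁻⁵) × 58 = -1.427 × 10⁸ Pa = -142.7 MPa (compressive)
Final answer: (a) ε_th = 0.000696, (b) σ = -142.7 MPa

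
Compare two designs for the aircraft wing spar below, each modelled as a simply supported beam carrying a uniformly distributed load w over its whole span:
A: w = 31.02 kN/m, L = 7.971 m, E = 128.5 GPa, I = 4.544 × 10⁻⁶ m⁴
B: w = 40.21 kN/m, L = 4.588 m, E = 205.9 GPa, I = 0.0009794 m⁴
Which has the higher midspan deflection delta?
Model: a simply supported beam carrying a uniformly distributed load w over its whole span, so delta = (5·w·L^4) / (384·E·I) (SI units).
  A: delta = (5 × 31020 × 7.971^4) / (384 × (1.285 × 10¹¹) × (4.544 × 10⁻⁶)) = 2.792 m = 2792 mm
  B: delta = (5 × 40210 × 4.588^4) / (384 × (2.059 × 10¹¹) × 0.0009794) = 0.00115 m = 1.15 mm
2792 mm > 1.15 mm, so A is larger.
Final answer: A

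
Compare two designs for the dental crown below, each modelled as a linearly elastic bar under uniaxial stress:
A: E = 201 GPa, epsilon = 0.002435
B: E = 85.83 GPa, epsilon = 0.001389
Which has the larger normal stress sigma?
Model: a linearly elastic bar under uniaxial stress, so sigma = E·epsilon (SI units).
  A: sigma = (2.01 × 10¹¹) × 0.002435 = 4.894 × 10⁸ Pa = 489.4 MPa
  B: sigma = (8.583 × 10¹⁰) × 0.001389 = 1.192 × 10⁸ Pa = 119.2 MPa
489.4 MPa > 119.2 MPa, so A is larger.
Final answer: A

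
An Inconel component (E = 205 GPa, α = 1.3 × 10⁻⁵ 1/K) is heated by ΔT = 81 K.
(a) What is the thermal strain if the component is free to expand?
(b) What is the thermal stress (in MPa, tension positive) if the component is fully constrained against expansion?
(a) Free thermal strain ε_th = α·ΔT = (1.3 × 10⁻⁵) × 81 = 0.001053
(b) Fully constrained, the expansion is suppressed, so σ = -E·α·ΔT. Convert E = 205 GPa = 2.05 × 10¹¹ Pa.
  σ = -(2.05 × 10¹¹) × (1.3 × 10⁻⁵) × 81 = -2.159 × 10⁸ Pa = -215.9 MPa (compressive)
Final answer: (a) ε_th = 0.001053, (b) σ = -215.9 MPa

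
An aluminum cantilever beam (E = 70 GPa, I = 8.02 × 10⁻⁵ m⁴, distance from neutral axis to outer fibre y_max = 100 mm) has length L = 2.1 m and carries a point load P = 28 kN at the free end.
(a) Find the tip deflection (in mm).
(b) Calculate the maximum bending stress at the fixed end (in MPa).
(a) Tip deflection of a cantilever with an end point load: δ = P·L^3 / (3·E·I). Convert P = 28 kN = 28000 N, E = 70 GPa = 7 × 10¹⁰ Pa.
  δ = (28000 × 2.1^3) / (3 × (7 × 10¹⁰) × (8.02 × 10⁻⁵)) = 0.0154 m = 15.4 mm
(b) Maximum bending moment at the fixed end: M = P·L = 28000 × 2.1 = 58800 N·m. Convert y_max = 100 mm = 0.1 m.
  σ = M·y_max / I = (58800 × 0.1) / (8.02 × 10⁻⁵) = 7.332 × 10⁷ Pa = 73.32 MPa
Final answer: (a) δ = 15.4 mm, (b) σ = 73.32 MPa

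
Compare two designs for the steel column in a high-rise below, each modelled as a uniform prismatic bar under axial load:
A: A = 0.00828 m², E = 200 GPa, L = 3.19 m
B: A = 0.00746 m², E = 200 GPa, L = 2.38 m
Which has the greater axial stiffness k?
Model: a uniform prismatic bar under axial load, so k = (A·E) / L (SI units).
  A: k = (0.00828 × (2 × 10¹¹)) / 3.19 = 5.191 × 10⁸ N/m = 519.1 MN/m
  B: k = (0.00746 × (2 × 10¹¹)) / 2.38 = 6.269 × 10⁸ N/m = 626.9 MN/m
626.9 MN/m > 519.1 MN/m, so B is larger.
Final answer: B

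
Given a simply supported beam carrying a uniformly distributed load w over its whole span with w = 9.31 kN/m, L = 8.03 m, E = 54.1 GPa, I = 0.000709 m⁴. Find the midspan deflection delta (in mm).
Model: a simply supported beam carrying a uniformly distributed load w over its whole span, so delta = (5·w·L^4) / (384·E·I).
Convert to SI units:
  w = 9.31 kN/m = 9310 N/m
  E = 54.1 GPa = 5.41 × 10¹⁰ Pa
Substitute:
  delta = (5 × 9310 × 8.03^4) / (384 × (5.41 × 10¹⁰) × 0.000709)
  delta = 0.01314 m
Convert: delta = 0.01314 m = 13.14 mm
Final answer: delta = 13.14 mm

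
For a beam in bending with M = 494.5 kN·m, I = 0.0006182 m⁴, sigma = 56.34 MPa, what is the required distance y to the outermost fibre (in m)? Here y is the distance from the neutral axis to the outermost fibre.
Model: a beam in bending, so sigma = (M·y) / I.
Solve for y: y = (sigma·I) / M.
Convert to SI units:
  M = 494.5 kN·m = 494500 N·m
  sigma = 56.34 MPa = 5.634 × 10⁷ Pa
Substitute:
  y = ((5.634 × 10⁷) × 0.0006182) / 494500
  y = 0.07043 m
Final answer: y = 0.07043 m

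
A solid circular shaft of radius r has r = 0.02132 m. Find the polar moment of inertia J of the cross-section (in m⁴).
Model: a solid circular shaft of radius r, so J = (π·r^4) / 2.
Substitute:
  J = (π × 0.02132^4) / 2
  J = 3.245 × 10⁻⁷ m⁴
Final answer: J = 3.245 × 10⁻⁷ m⁴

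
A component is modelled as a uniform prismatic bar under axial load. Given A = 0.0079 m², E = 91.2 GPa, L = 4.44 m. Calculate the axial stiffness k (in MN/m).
Model: a uniform prismatic bar under axial load, so k = (A·E) / L.
Convert to SI units:
  E = 91.2 GPa = 9.12 × 10¹⁰ Pa
Substitute:
  k = (0.0079 × (9.12 × 10¹⁰)) / 4.44
  k = 1.623 × 10⁸ N/m
Convert: k = 1.623 × 10⁸ N/m = 162.3 MN/m
Final answer: k = 162.3 MN/m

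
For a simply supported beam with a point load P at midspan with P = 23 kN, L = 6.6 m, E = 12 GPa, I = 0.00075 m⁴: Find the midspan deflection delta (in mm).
Model: a simply supported beam with a point load P at midspan, so delta = (P·L^3) / (48·E·I).
Convert to SI units:
  P = 23 kN = 23000 N
  E = 12 GPa = 1.2 × 10¹⁰ Pa
Substitute:
  delta = (23000 × 6.6^3) / (48 × (1.2 × 10¹⁰) × 0.00075)
  delta = 0.01531 m
Convert: delta = 0.01531 m = 15.31 mm
Final answer: delta = 15.31 mm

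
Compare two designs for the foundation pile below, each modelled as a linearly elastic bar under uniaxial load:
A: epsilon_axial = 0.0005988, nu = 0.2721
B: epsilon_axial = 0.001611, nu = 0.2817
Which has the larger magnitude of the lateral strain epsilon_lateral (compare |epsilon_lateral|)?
Model: a linearly elastic bar under uniaxial load, so epsilon_lateral = -nu·epsilon_axial (SI units).
  A: epsilon_lateral = -(0.2721 × 0.0005988) = -0.0001629
  B: epsilon_lateral = -(0.2817 × 0.001611) = -0.0004538
|epsilon_lateral|: A = 0.0001629, B = 0.0004538, so B is larger in magnitude.
Final answer: B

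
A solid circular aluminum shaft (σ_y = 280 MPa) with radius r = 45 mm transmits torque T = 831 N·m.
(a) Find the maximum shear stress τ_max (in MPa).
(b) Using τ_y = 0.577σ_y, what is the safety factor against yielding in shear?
(a) For a solid circular shaft, τ_max = T·r/J with J = π·r^4/2, i.e. τ_max = 2·T / (π·r^3). Convert r = 45 mm = 0.045 m.
  τ_max = (2 × 831) / (π × 0.045^3) = 5.806 × 10⁶ Pa = 5.806 MPa
(b) τ_y = 0.577 × 280 = 161.56 MPa
  SF = τ_y/τ_max = 161.56 / 5.806 = 27.83
Final answer: (a) τ_max = 5.806 MPa, (b) SF = 27.83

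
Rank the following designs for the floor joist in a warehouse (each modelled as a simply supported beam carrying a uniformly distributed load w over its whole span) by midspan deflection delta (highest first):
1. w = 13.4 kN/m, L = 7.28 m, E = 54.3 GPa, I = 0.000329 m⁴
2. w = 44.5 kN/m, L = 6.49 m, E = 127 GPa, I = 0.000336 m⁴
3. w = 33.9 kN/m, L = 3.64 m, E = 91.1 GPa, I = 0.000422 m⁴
Model: a simply supported beam carrying a uniformly distributed load w over its whole span, so delta = (5·w·L^4) / (384·E·I) (SI units).
  Case 1: delta = (5 × 13400 × 7.28^4) / (384 × (5.43 × 10¹⁰) × 0.000329) = 0.02743 m = 27.43 mm
  Case 2: delta = (5 × 44500 × 6.49^4) / (384 × (1.27 × 10¹¹) × 0.000336) = 0.02409 m = 24.09 mm
  Case 3: delta = (5 × 33900 × 3.64^4) / (384 × (9.11 × 10¹⁰) × 0.000422) = 0.002016 m = 2.016 mm
Ordering: 27.43 mm (case 1) > 24.09 mm (case 2) > 2.016 mm (case 3)
Final answer: 1, 2, 3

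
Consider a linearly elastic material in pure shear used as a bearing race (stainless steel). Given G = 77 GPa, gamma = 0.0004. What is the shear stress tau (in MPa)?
Model: a linearly elastic material in pure shear, so tau = G·gamma.
Convert to SI units:
  G = 77 GPa = 7.7 × 10¹⁰ Pa
Substitute:
  tau = (7.7 × 10¹⁰) × 0.0004
  tau = 3.08 × 10⁷ Pa
Convert: tau = 3.08 × 10⁷ Pa = 30.8 MPa
Final answer: tau = 30.8 MPa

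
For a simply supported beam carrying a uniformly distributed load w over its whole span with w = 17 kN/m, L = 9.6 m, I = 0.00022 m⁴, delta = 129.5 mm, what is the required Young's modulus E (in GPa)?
Model: a simply supported beam carrying a uniformly distributed load w over its whole span, so delta = (5·w·L^4) / (384·E·I).
Solve for E: E = (5·w·L^4) / (384·delta·I).
Convert to SI units:
  w = 17 kN/m = 17000 N/m
  delta = 129.5 mm = 0.1295 m
Substitute:
  E = (5 × 17000 × 9.6^4) / (384 × 0.1295 × 0.00022)
  E = 6.599 × 10¹⁰ Pa
Convert: E = 6.599 × 10¹⁰ Pa = 65.99 GPa
Final answer: E = 65.99 GPa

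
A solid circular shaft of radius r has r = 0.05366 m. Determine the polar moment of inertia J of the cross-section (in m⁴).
Model: a solid circular shaft of radius r, so J = (π·r^4) / 2.
Substitute:
  J = (π × 0.05366^4) / 2
  J = 1.302 × 10⁻⁵ m⁴
Final answer: J = 1.302 × 10⁻⁵ m⁴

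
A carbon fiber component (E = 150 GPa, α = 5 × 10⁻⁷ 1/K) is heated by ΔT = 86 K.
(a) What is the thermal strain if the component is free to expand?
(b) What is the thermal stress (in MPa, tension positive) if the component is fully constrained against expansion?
(a) Free thermal strain ε_th = α·ΔT = (5 × 10⁻⁷) × 86 = 4.3 × 10⁻⁵
(b) Fully constrained, the expansion is suppressed, so σ = -E·α·ΔT. Convert E = 150 GPa = 1.5 × 10¹¹ Pa.
  σ = -(1.5 × 10¹¹) × (5 × 10⁻⁷) × 86 = -6.45 × 10⁶ Pa = -6.45 MPa (compressive)
Final answer: (a) ε_th = 4.3 × 10⁻⁵, (b) σ = -6.45 MPa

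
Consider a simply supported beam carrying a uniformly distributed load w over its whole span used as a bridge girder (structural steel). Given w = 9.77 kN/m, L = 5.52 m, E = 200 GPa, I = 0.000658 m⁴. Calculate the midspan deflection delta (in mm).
Model: a simply supported beam carrying a uniformly distributed load w over its whole span, so delta = (5·w·L^4) / (384·E·I).
Convert to SI units:
  w = 9.77 kN/m = 9770 N/m
  E = 200 GPa = 2 × 10¹¹ Pa
Substitute:
  delta = (5 × 9770 × 5.52^4) / (384 × (2 × 10¹¹) × 0.000658)
  delta = 0.0008975 m
Convert: delta = 0.0008975 m = 0.8975 mm
Final answer: delta = 0.8975 mm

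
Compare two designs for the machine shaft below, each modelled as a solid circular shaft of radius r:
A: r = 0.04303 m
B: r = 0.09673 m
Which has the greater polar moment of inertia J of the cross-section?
Model: a solid circular shaft of radius r, so J = (π·r^4) / 2 (SI units).
  A: J = (π × 0.04303^4) / 2 = 5.385 × 10⁻⁶ m⁴
  B: J = (π × 0.09673^4) / 2 = 0.0001375 m⁴
0.0001375 m⁴ > 5.385 × 10⁻⁶ m⁴, so B is larger.
Final answer: B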